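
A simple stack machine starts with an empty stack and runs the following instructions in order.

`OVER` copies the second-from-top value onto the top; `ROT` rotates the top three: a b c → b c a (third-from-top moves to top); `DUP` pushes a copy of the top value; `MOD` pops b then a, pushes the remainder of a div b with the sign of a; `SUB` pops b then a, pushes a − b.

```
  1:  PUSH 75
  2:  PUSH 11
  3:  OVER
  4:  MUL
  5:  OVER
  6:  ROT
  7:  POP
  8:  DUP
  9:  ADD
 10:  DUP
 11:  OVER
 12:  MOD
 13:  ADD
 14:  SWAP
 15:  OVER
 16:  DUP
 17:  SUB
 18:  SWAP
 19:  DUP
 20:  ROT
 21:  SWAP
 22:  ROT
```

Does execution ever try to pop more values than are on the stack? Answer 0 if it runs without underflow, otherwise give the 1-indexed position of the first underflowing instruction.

0

PUSH 75 -> 75
PUSH 11 -> 75 11
OVER    -> 75 11 75
MUL     -> 75 825
OVER    -> 75 825 75
ROT     -> 825 75 75
POP     -> 825 75
DUP     -> 825 75 75
ADD     -> 825 150
DUP     -> 825 150 150
OVER    -> 825 150 150 150
MOD     -> 825 150 0
ADD     -> 825 150
SWAP    -> 150 825
OVER    -> 150 825 150
DUP     -> 150 825 150 150
SUB     -> 150 825 0
SWAP    -> 150 0 825
DUP     -> 150 0 825 825
ROT     -> 150 825 825 0
SWAP    -> 150 825 0 825
ROT     -> 150 0 825 825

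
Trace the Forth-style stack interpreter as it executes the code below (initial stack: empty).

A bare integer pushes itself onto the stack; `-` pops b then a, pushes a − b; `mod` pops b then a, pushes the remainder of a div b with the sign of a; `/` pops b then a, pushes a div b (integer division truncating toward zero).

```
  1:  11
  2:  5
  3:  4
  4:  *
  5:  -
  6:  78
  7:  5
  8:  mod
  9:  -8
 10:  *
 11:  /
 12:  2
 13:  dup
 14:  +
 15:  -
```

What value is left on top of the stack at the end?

-4

11  : [11]
5   : [11, 5]
4   : [11, 5, 4]
*   : [11, 20]
-   : [-9]
78  : [-9, 78]
5   : [-9, 78, 5]
mod : [-9, 3]
-8  : [-9, 3, -8]
*   : [-9, -24]
/   : [0]
2   : [0, 2]
dup : [0, 2, 2]
+   : [0, 4]
-   : [-4]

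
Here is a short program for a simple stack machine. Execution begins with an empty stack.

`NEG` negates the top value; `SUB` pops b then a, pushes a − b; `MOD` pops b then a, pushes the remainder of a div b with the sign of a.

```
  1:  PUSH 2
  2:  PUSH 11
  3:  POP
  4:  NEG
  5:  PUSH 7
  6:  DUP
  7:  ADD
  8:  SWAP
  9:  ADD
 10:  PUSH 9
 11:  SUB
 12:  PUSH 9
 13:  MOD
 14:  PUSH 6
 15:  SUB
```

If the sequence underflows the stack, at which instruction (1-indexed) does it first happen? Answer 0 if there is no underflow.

0

PUSH 2  : 2
PUSH 11 : 2 11
POP     : 2
NEG     : -2
PUSH 7  : -2 7
DUP     : -2 7 7
ADD     : -2 14
SWAP    : 14 -2
ADD     : 12
PUSH 9  : 12 9
SUB     : 3
PUSH 9  : 3 9
MOD     : 3
PUSH 6  : 3 6
SUB     : -3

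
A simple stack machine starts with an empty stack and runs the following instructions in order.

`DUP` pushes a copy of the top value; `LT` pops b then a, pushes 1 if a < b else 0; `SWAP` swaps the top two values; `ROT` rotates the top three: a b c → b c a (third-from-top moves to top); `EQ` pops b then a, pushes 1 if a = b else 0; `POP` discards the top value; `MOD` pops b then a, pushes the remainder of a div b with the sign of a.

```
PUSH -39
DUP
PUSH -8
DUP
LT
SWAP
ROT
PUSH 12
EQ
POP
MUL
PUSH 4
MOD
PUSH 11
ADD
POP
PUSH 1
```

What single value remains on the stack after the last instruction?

1

PUSH -39  [-39]
DUP       [-39, -39]
PUSH -8   [-39, -39, -8]
DUP       [-39, -39, -8, -8]
LT        [-39, -39, 0]
SWAP      [-39, 0, -39]
ROT       [0, -39, -39]
PUSH 12   [0, -39, -39, 12]
EQ        [0, -39, 0]
POP       [0, -39]
MUL       [0]
PUSH 4    [0, 4]
MOD       [0]
PUSH 11   [0, 11]
ADD       [11]
POP       []
PUSH 1    [1]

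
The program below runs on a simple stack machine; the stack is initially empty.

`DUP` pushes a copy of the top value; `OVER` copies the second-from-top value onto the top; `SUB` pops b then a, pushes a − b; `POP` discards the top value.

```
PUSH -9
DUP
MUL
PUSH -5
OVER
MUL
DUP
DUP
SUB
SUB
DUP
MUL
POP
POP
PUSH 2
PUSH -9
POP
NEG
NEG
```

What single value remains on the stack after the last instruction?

2

PUSH -9 → -9
DUP     → -9 -9
MUL     → 81
PUSH -5 → 81 -5
OVER    → 81 -5 81
MUL     → 81 -405
DUP     → 81 -405 -405
DUP     → 81 -405 -405 -405
SUB     → 81 -405 0
SUB     → 81 -405
DUP     → 81 -405 -405
MUL     → 81 164025
POP     → 81
POP     → (empty)
PUSH 2  → 2
PUSH -9 → 2 -9
POP     → 2
NEG     → -2
NEG     → 2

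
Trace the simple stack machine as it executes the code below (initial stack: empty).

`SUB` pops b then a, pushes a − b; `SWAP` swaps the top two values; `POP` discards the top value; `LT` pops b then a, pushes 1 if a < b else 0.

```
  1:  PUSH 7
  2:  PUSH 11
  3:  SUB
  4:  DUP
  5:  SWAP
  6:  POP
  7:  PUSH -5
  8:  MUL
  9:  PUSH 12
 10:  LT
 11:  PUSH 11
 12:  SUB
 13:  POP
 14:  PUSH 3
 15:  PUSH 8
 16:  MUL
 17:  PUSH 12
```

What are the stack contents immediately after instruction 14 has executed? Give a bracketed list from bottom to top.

[3]

PUSH 7  → 7
PUSH 11 → 7 11
SUB     → -4
DUP     → -4 -4
SWAP    → -4 -4
POP     → -4
PUSH -5 → -4 -5
MUL     → 20
PUSH 12 → 20 12
LT      → 0
PUSH 11 → 0 11
SUB     → -11
POP     → (empty)
PUSH 3  → 3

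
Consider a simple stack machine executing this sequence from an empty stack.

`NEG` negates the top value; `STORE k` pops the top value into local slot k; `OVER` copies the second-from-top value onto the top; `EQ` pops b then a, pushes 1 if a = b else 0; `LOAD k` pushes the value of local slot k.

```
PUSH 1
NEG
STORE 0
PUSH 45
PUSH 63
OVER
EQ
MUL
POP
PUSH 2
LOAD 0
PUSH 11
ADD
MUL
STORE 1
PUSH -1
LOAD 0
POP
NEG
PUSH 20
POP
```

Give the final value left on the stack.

PUSH 1  -> [1]
NEG     -> [-1]
STORE 0 -> []
PUSH 45 -> [45]
PUSH 63 -> [45, 63]
OVER    -> [45, 63, 45]
EQ      -> [45, 0]
MUL     -> [0]
POP     -> []
PUSH 2  -> [2]
LOAD 0  -> [2, -1]
PUSH 11 -> [2, -1, 11]
ADD     -> [2, 10]
MUL     -> [20]
STORE 1 -> []
PUSH -1 -> [-1]
LOAD 0  -> [-1, -1]
POP     -> [-1]
NEG     -> [1]
PUSH 20 -> [1, 20]
POP     -> [1]

1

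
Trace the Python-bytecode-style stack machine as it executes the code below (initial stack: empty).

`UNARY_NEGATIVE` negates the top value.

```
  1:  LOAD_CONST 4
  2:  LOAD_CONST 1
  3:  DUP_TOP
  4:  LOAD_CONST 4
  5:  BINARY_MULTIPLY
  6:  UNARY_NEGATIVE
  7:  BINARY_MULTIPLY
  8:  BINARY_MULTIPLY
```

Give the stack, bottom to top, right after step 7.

LOAD_CONST 4    -> [4]
LOAD_CONST 1    -> [4, 1]
DUP_TOP         -> [4, 1, 1]
LOAD_CONST 4    -> [4, 1, 1, 4]
BINARY_MULTIPLY -> [4, 1, 4]
UNARY_NEGATIVE  -> [4, 1, -4]
BINARY_MULTIPLY -> [4, -4]

[4, -4]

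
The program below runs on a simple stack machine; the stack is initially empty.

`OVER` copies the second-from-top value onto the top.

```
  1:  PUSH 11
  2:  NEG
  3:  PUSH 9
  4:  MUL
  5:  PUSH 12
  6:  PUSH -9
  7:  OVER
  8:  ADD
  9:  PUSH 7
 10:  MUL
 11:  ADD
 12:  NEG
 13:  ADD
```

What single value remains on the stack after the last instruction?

-132

PUSH 11 : [11]
NEG     : [-11]
PUSH 9  : [-11, 9]
MUL     : [-99]
PUSH 12 : [-99, 12]
PUSH -9 : [-99, 12, -9]
OVER    : [-99, 12, -9, 12]
ADD     : [-99, 12, 3]
PUSH 7  : [-99, 12, 3, 7]
MUL     : [-99, 12, 21]
ADD     : [-99, 33]
NEG     : [-99, -33]
ADD     : [-132]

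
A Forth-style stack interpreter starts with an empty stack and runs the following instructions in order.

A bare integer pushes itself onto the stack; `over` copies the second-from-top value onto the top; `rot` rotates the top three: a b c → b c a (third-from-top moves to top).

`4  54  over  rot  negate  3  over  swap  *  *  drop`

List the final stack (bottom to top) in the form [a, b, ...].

4      -> [4]
54     -> [4, 54]
over   -> [4, 54, 4]
rot    -> [54, 4, 4]
negate -> [54, 4, -4]
3      -> [54, 4, -4, 3]
over   -> [54, 4, -4, 3, -4]
swap   -> [54, 4, -4, -4, 3]
*      -> [54, 4, -4, -12]
*      -> [54, 4, 48]
drop   -> [54, 4]

[54, 4]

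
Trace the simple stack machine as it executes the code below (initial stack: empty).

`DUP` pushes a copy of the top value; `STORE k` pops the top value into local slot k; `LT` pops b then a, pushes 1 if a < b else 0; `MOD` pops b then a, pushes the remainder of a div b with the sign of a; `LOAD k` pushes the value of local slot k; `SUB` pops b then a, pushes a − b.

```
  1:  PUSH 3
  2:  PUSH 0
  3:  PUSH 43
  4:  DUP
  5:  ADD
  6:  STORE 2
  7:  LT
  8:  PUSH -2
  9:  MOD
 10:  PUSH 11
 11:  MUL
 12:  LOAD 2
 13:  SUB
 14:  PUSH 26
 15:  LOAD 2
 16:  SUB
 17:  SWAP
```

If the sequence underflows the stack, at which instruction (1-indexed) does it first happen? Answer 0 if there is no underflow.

PUSH 3   3
PUSH 0   3 0
PUSH 43  3 0 43
DUP      3 0 43 43
ADD      3 0 86
STORE 2  3 0
LT       0
PUSH -2  0 -2
MOD      0
PUSH 11  0 11
MUL      0
LOAD 2   0 86
SUB      -86
PUSH 26  -86 26
LOAD 2   -86 26 86
SUB      -86 -60
SWAP     -60 -86

0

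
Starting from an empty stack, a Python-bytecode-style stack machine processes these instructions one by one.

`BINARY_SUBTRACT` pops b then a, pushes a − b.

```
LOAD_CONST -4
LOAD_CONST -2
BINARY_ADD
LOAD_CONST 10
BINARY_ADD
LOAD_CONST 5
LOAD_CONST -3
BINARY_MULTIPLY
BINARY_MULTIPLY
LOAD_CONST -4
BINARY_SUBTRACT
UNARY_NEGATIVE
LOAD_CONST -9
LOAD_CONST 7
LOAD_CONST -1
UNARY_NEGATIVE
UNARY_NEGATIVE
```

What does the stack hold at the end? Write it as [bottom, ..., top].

LOAD_CONST -4   : [-4]
LOAD_CONST -2   : [-4, -2]
BINARY_ADD      : [-6]
LOAD_CONST 10   : [-6, 10]
BINARY_ADD      : [4]
LOAD_CONST 5    : [4, 5]
LOAD_CONST -3   : [4, 5, -3]
BINARY_MULTIPLY : [4, -15]
BINARY_MULTIPLY : [-60]
LOAD_CONST -4   : [-60, -4]
BINARY_SUBTRACT : [-56]
UNARY_NEGATIVE  : [56]
LOAD_CONST -9   : [56, -9]
LOAD_CONST 7    : [56, -9, 7]
LOAD_CONST -1   : [56, -9, 7, -1]
UNARY_NEGATIVE  : [56, -9, 7, 1]
UNARY_NEGATIVE  : [56, -9, 7, -1]

[56, -9, 7, -1]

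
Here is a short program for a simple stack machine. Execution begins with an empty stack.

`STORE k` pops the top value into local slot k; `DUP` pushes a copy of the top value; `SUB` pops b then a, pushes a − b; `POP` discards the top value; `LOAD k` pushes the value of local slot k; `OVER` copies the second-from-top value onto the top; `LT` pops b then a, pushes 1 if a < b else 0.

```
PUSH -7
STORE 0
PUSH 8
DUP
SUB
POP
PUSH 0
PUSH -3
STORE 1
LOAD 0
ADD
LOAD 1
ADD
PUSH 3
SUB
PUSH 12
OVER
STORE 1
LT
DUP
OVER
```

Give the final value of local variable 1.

PUSH -7 : [-7]
STORE 0 : []
PUSH 8  : [8]
DUP     : [8, 8]
SUB     : [0]
POP     : []
PUSH 0  : [0]
PUSH -3 : [0, -3]
STORE 1 : [0]
LOAD 0  : [0, -7]
ADD     : [-7]
LOAD 1  : [-7, -3]
ADD     : [-10]
PUSH 3  : [-10, 3]
SUB     : [-13]
PUSH 12 : [-13, 12]
OVER    : [-13, 12, -13]
STORE 1 : [-13, 12]
LT      : [1]
DUP     : [1, 1]
OVER    : [1, 1, 1]

-13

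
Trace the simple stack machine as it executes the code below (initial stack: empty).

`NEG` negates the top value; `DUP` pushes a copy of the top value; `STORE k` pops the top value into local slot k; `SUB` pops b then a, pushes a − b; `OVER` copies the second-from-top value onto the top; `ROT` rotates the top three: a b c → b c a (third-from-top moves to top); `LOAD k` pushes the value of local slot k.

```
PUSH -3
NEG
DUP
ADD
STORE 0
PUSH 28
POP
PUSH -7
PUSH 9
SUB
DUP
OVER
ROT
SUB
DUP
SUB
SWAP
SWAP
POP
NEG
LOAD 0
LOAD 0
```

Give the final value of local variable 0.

6

PUSH -3 : [-3]
NEG     : [3]
DUP     : [3, 3]
ADD     : [6]
STORE 0 : []
PUSH 28 : [28]
POP     : []
PUSH -7 : [-7]
PUSH 9  : [-7, 9]
SUB     : [-16]
DUP     : [-16, -16]
OVER    : [-16, -16, -16]
ROT     : [-16, -16, -16]
SUB     : [-16, 0]
DUP     : [-16, 0, 0]
SUB     : [-16, 0]
SWAP    : [0, -16]
SWAP    : [-16, 0]
POP     : [-16]
NEG     : [16]
LOAD 0  : [16, 6]
LOAD 0  : [16, 6, 6]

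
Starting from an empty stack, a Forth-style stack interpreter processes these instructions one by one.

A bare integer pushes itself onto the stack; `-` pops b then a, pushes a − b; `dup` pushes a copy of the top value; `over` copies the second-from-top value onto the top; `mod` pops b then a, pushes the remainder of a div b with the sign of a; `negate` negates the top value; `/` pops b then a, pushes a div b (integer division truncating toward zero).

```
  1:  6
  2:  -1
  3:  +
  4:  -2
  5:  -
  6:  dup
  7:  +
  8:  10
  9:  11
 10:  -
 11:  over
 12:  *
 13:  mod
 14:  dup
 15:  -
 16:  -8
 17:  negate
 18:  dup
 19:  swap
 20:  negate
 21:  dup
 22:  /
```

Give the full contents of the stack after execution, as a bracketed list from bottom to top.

[0, 8, 1]

6       6
-1      6 -1
+       5
-2      5 -2
-       7
dup     7 7
+       14
10      14 10
11      14 10 11
-       14 -1
over    14 -1 14
*       14 -14
mod     0
dup     0 0
-       0
-8      0 -8
negate  0 8
dup     0 8 8
swap    0 8 8
negate  0 8 -8
dup     0 8 -8 -8
/       0 8 1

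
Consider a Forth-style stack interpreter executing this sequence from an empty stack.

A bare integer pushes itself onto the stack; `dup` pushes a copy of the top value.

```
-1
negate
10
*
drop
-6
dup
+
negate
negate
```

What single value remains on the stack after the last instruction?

-12

-1      [-1]
negate  [1]
10      [1, 10]
*       [10]
drop    []
-6      [-6]
dup     [-6, -6]
+       [-12]
negate  [12]
negate  [-12]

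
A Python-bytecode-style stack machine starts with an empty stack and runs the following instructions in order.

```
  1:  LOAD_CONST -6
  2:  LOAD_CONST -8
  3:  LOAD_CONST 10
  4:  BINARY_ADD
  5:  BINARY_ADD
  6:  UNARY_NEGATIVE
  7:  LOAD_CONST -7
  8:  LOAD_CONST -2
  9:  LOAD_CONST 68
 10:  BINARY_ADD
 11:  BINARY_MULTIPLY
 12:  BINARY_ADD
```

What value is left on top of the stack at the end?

-458

LOAD_CONST -6   → -6
LOAD_CONST -8   → -6 -8
LOAD_CONST 10   → -6 -8 10
BINARY_ADD      → -6 2
BINARY_ADD      → -4
UNARY_NEGATIVE  → 4
LOAD_CONST -7   → 4 -7
LOAD_CONST -2   → 4 -7 -2
LOAD_CONST 68   → 4 -7 -2 68
BINARY_ADD      → 4 -7 66
BINARY_MULTIPLY → 4 -462
BINARY_ADD      → -458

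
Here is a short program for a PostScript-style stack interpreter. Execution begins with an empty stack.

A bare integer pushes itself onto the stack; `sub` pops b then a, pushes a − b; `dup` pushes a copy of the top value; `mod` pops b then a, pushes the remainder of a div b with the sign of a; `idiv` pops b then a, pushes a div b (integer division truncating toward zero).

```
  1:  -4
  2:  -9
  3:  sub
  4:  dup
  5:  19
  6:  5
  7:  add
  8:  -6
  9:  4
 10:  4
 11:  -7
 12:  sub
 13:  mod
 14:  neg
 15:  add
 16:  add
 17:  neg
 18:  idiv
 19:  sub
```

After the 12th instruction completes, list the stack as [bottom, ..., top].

[5, 5, 24, -6, 4, 11]

-4   -4
-9   -4 -9
sub  5
dup  5 5
19   5 5 19
5    5 5 19 5
add  5 5 24
-6   5 5 24 -6
4    5 5 24 -6 4
4    5 5 24 -6 4 4
-7   5 5 24 -6 4 4 -7
sub  5 5 24 -6 4 11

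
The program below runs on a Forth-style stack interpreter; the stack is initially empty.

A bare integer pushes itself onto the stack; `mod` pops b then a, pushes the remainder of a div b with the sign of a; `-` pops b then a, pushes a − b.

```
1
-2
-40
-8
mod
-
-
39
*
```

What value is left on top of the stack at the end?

117

1   -> [1]
-2  -> [1, -2]
-40 -> [1, -2, -40]
-8  -> [1, -2, -40, -8]
mod -> [1, -2, 0]
-   -> [1, -2]
-   -> [3]
39  -> [3, 39]
*   -> [117]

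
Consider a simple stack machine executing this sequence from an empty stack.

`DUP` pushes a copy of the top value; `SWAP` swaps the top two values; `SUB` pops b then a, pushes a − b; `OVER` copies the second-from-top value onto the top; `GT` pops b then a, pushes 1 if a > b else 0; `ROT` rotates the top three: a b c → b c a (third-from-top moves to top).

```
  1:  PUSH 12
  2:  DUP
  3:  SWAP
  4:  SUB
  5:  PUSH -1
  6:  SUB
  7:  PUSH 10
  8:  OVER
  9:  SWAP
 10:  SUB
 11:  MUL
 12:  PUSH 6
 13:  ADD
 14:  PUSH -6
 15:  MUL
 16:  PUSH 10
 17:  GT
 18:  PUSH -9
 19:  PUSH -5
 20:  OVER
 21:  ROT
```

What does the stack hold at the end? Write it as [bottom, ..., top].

[1, -5, -9, -9]

PUSH 12 → [12]
DUP     → [12, 12]
SWAP    → [12, 12]
SUB     → [0]
PUSH -1 → [0, -1]
SUB     → [1]
PUSH 10 → [1, 10]
OVER    → [1, 10, 1]
SWAP    → [1, 1, 10]
SUB     → [1, -9]
MUL     → [-9]
PUSH 6  → [-9, 6]
ADD     → [-3]
PUSH -6 → [-3, -6]
MUL     → [18]
PUSH 10 → [18, 10]
GT      → [1]
PUSH -9 → [1, -9]
PUSH -5 → [1, -9, -5]
OVER    → [1, -9, -5, -9]
ROT     → [1, -5, -9, -9]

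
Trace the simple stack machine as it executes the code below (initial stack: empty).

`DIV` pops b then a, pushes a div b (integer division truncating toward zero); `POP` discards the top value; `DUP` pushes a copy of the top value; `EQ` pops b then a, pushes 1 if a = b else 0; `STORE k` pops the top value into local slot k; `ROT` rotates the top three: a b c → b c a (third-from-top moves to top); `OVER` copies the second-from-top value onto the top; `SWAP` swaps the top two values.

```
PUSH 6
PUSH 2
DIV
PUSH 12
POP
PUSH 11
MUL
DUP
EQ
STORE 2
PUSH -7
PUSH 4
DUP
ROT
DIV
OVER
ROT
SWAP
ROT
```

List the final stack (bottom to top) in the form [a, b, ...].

[4, 4, 0]

PUSH 6  → [6]
PUSH 2  → [6, 2]
DIV     → [3]
PUSH 12 → [3, 12]
POP     → [3]
PUSH 11 → [3, 11]
MUL     → [33]
DUP     → [33, 33]
EQ      → [1]
STORE 2 → []
PUSH -7 → [-7]
PUSH 4  → [-7, 4]
DUP     → [-7, 4, 4]
ROT     → [4, 4, -7]
DIV     → [4, 0]
OVER    → [4, 0, 4]
ROT     → [0, 4, 4]
SWAP    → [0, 4, 4]
ROT     → [4, 4, 0]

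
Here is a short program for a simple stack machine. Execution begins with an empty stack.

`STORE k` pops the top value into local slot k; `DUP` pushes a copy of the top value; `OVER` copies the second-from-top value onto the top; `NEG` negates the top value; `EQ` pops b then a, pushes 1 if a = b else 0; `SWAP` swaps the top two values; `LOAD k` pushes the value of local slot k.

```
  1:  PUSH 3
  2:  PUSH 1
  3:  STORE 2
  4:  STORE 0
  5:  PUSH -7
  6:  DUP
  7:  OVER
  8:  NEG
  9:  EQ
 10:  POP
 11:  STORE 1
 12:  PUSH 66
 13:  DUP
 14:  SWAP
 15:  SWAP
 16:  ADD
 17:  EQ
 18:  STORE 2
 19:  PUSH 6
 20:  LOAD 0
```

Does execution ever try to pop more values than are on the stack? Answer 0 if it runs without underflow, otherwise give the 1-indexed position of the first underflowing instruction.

PUSH 3  : [3]
PUSH 1  : [3, 1]
STORE 2 : [3]
STORE 0 : []
PUSH -7 : [-7]
DUP     : [-7, -7]
OVER    : [-7, -7, -7]
NEG     : [-7, -7, 7]
EQ      : [-7, 0]
POP     : [-7]
STORE 1 : []
PUSH 66 : [66]
DUP     : [66, 66]
SWAP    : [66, 66]
SWAP    : [66, 66]
ADD     : [132]
EQ  — needs 2 operands, stack has 1 → underflow

17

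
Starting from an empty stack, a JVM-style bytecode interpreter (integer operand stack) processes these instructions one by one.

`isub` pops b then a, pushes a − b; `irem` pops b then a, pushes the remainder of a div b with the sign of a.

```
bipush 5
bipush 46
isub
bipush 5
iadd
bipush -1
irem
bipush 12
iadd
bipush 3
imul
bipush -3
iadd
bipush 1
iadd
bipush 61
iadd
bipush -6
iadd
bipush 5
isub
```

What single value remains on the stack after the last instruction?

bipush 5  : 5
bipush 46 : 5 46
isub      : -41
bipush 5  : -41 5
iadd      : -36
bipush -1 : -36 -1
irem      : 0
bipush 12 : 0 12
iadd      : 12
bipush 3  : 12 3
imul      : 36
bipush -3 : 36 -3
iadd      : 33
bipush 1  : 33 1
iadd      : 34
bipush 61 : 34 61
iadd      : 95
bipush -6 : 95 -6
iadd      : 89
bipush 5  : 89 5
isub      : 84

84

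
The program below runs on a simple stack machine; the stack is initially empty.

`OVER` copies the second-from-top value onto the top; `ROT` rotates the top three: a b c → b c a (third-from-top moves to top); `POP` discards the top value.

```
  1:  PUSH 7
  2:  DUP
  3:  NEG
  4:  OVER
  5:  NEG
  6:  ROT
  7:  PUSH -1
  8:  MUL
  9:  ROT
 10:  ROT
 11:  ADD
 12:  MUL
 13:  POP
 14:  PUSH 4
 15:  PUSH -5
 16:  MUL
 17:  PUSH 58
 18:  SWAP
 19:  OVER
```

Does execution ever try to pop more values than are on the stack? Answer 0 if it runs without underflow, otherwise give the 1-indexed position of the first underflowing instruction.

0

PUSH 7   7
DUP      7 7
NEG      7 -7
OVER     7 -7 7
NEG      7 -7 -7
ROT      -7 -7 7
PUSH -1  -7 -7 7 -1
MUL      -7 -7 -7
ROT      -7 -7 -7
ROT      -7 -7 -7
ADD      -7 -14
MUL      98
POP      (empty)
PUSH 4   4
PUSH -5  4 -5
MUL      -20
PUSH 58  -20 58
SWAP     58 -20
OVER     58 -20 58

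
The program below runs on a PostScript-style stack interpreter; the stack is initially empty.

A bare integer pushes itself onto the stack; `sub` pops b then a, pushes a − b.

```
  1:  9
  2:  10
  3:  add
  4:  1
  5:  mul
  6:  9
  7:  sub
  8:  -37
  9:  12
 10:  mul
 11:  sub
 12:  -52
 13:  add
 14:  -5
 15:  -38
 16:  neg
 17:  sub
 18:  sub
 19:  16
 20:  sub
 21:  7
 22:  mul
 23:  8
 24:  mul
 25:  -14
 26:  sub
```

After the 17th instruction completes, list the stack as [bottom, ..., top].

9   -> [9]
10  -> [9, 10]
add -> [19]
1   -> [19, 1]
mul -> [19]
9   -> [19, 9]
sub -> [10]
-37 -> [10, -37]
12  -> [10, -37, 12]
mul -> [10, -444]
sub -> [454]
-52 -> [454, -52]
add -> [402]
-5  -> [402, -5]
-38 -> [402, -5, -38]
neg -> [402, -5, 38]
sub -> [402, -43]

[402, -43]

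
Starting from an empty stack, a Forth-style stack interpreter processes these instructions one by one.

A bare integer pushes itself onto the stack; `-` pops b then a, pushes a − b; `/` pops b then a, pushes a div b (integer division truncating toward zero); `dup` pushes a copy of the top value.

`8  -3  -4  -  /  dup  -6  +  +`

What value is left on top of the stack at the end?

10

8    8
-3   8 -3
-4   8 -3 -4
-    8 1
/    8
dup  8 8
-6   8 8 -6
+    8 2
+    10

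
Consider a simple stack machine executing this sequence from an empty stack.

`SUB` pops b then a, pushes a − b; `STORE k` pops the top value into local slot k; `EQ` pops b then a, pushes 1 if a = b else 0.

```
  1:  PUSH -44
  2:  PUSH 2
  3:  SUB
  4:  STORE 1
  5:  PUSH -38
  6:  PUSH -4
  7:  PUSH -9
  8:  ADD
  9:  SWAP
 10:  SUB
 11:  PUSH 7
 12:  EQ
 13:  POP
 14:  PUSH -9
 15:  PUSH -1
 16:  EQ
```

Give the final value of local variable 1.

-46

PUSH -44 -> -44
PUSH 2   -> -44 2
SUB      -> -46
STORE 1  -> (empty)
PUSH -38 -> -38
PUSH -4  -> -38 -4
PUSH -9  -> -38 -4 -9
ADD      -> -38 -13
SWAP     -> -13 -38
SUB      -> 25
PUSH 7   -> 25 7
EQ       -> 0
POP      -> (empty)
PUSH -9  -> -9
PUSH -1  -> -9 -1
EQ       -> 0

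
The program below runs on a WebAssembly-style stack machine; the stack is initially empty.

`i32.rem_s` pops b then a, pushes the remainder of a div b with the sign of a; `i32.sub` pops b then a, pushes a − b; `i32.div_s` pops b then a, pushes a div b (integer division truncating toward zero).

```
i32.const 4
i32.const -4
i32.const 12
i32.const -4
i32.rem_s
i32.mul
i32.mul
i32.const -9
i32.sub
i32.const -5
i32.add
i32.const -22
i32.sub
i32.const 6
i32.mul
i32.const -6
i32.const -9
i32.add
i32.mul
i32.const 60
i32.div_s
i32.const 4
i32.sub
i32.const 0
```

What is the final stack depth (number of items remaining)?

2

i32.const 4    [4]
i32.const -4   [4, -4]
i32.const 12   [4, -4, 12]
i32.const -4   [4, -4, 12, -4]
i32.rem_s      [4, -4, 0]
i32.mul        [4, 0]
i32.mul        [0]
i32.const -9   [0, -9]
i32.sub        [9]
i32.const -5   [9, -5]
i32.add        [4]
i32.const -22  [4, -22]
i32.sub        [26]
i32.const 6    [26, 6]
i32.mul        [156]
i32.const -6   [156, -6]
i32.const -9   [156, -6, -9]
i32.add        [156, -15]
i32.mul        [-2340]
i32.const 60   [-2340, 60]
i32.div_s      [-39]
i32.const 4    [-39, 4]
i32.sub        [-43]
i32.const 0    [-43, 0]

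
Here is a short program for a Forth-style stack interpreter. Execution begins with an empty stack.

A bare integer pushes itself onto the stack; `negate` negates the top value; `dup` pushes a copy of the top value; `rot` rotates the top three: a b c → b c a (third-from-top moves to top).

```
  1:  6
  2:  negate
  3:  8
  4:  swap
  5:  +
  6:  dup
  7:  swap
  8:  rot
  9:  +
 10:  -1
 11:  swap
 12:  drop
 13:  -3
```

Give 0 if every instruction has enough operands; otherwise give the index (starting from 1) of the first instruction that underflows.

8

6       [6]
negate  [-6]
8       [-6, 8]
swap    [8, -6]
+       [2]
dup     [2, 2]
swap    [2, 2]
rot  — needs 3 operands, stack has 2 → underflow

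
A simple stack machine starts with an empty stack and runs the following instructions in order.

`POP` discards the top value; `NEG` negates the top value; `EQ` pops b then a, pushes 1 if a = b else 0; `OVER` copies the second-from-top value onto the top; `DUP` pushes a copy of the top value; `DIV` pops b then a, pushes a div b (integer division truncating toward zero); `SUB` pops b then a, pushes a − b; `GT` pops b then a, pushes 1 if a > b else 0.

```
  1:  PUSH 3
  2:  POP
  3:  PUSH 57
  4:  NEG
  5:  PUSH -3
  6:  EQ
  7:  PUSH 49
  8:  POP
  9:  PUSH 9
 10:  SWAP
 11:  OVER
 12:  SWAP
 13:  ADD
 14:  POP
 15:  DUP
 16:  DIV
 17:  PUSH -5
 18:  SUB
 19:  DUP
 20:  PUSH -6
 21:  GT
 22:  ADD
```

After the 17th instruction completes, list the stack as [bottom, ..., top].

PUSH 3   3
POP      (empty)
PUSH 57  57
NEG      -57
PUSH -3  -57 -3
EQ       0
PUSH 49  0 49
POP      0
PUSH 9   0 9
SWAP     9 0
OVER     9 0 9
SWAP     9 9 0
ADD      9 9
POP      9
DUP      9 9
DIV      1
PUSH -5  1 -5

[1, -5]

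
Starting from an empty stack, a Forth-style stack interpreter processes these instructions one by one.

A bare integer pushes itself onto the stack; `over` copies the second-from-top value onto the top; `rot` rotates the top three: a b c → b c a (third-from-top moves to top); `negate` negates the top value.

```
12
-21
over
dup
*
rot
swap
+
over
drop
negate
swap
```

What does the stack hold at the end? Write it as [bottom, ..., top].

[-156, -21]

12     → 12
-21    → 12 -21
over   → 12 -21 12
dup    → 12 -21 12 12
*      → 12 -21 144
rot    → -21 144 12
swap   → -21 12 144
+      → -21 156
over   → -21 156 -21
drop   → -21 156
negate → -21 -156
swap   → -156 -21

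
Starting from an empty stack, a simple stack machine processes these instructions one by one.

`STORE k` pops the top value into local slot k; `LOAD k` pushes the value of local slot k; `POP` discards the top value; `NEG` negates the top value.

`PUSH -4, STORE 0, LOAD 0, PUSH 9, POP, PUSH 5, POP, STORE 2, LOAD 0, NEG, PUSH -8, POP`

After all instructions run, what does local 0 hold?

PUSH -4  [-4]
STORE 0  []
LOAD 0   [-4]
PUSH 9   [-4, 9]
POP      [-4]
PUSH 5   [-4, 5]
POP      [-4]
STORE 2  []
LOAD 0   [-4]
NEG      [4]
PUSH -8  [4, -8]
POP      [4]

-4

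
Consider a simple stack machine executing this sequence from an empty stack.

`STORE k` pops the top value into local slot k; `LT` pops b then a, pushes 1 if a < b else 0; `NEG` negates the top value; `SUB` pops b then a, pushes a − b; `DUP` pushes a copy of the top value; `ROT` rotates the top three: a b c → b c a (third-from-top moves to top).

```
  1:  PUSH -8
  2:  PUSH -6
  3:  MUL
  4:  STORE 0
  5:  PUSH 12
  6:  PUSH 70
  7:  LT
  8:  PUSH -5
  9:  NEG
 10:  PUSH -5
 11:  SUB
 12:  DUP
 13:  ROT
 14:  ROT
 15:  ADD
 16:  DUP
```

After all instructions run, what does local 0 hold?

PUSH -8 -> -8
PUSH -6 -> -8 -6
MUL     -> 48
STORE 0 -> (empty)
PUSH 12 -> 12
PUSH 70 -> 12 70
LT      -> 1
PUSH -5 -> 1 -5
NEG     -> 1 5
PUSH -5 -> 1 5 -5
SUB     -> 1 10
DUP     -> 1 10 10
ROT     -> 10 10 1
ROT     -> 10 1 10
ADD     -> 10 11
DUP     -> 10 11 11

48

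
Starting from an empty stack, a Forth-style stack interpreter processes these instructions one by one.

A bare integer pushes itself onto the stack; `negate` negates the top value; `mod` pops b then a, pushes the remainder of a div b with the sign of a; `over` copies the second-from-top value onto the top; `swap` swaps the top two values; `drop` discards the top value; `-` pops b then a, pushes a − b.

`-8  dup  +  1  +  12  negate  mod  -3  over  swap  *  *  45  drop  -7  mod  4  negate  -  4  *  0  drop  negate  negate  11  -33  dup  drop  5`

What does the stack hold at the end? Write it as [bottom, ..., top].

-8      [-8]
dup     [-8, -8]
+       [-16]
1       [-16, 1]
+       [-15]
12      [-15, 12]
negate  [-15, -12]
mod     [-3]
-3      [-3, -3]
over    [-3, -3, -3]
swap    [-3, -3, -3]
*       [-3, 9]
*       [-27]
45      [-27, 45]
drop    [-27]
-7      [-27, -7]
mod     [-6]
4       [-6, 4]
negate  [-6, -4]
-       [-2]
4       [-2, 4]
*       [-8]
0       [-8, 0]
drop    [-8]
negate  [8]
negate  [-8]
11      [-8, 11]
-33     [-8, 11, -33]
dup     [-8, 11, -33, -33]
drop    [-8, 11, -33]
5       [-8, 11, -33, 5]

[-8, 11, -33, 5]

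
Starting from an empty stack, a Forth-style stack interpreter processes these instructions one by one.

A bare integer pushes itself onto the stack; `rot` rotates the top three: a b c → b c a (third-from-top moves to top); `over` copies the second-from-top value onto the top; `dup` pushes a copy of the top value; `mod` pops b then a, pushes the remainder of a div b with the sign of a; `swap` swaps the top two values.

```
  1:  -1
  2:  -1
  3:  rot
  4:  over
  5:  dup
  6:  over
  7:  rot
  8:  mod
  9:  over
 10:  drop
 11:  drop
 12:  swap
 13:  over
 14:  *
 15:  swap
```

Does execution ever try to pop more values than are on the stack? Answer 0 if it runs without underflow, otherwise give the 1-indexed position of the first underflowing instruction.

-1 → -1
-1 → -1 -1
rot  — needs 3 operands, stack has 2 → underflow

3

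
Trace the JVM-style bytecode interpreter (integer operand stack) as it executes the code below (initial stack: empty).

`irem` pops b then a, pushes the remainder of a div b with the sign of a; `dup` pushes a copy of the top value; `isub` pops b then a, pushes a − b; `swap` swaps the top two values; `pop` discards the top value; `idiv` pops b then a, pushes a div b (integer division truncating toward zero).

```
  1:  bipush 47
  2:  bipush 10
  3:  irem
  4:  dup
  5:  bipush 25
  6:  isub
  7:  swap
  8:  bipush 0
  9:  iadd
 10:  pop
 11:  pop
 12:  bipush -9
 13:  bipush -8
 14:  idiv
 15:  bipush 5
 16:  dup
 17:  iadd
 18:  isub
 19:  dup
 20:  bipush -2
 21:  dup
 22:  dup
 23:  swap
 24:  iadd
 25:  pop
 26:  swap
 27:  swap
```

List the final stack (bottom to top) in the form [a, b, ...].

bipush 47 -> [47]
bipush 10 -> [47, 10]
irem      -> [7]
dup       -> [7, 7]
bipush 25 -> [7, 7, 25]
isub      -> [7, -18]
swap      -> [-18, 7]
bipush 0  -> [-18, 7, 0]
iadd      -> [-18, 7]
pop       -> [-18]
pop       -> []
bipush -9 -> [-9]
bipush -8 -> [-9, -8]
idiv      -> [1]
bipush 5  -> [1, 5]
dup       -> [1, 5, 5]
iadd      -> [1, 10]
isub      -> [-9]
dup       -> [-9, -9]
bipush -2 -> [-9, -9, -2]
dup       -> [-9, -9, -2, -2]
dup       -> [-9, -9, -2, -2, -2]
swap      -> [-9, -9, -2, -2, -2]
iadd      -> [-9, -9, -2, -4]
pop       -> [-9, -9, -2]
swap      -> [-9, -2, -9]
swap      -> [-9, -9, -2]

[-9, -9, -2]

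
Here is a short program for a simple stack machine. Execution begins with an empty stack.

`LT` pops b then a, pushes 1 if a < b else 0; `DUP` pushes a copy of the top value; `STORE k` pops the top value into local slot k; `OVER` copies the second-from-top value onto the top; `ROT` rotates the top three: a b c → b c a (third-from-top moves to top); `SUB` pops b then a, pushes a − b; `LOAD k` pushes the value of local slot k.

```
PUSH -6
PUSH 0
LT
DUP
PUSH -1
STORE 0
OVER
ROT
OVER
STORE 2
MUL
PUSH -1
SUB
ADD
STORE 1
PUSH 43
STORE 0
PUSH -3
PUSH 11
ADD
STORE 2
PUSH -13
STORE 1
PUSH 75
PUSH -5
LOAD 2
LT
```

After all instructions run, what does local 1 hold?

PUSH -6  -> -6
PUSH 0   -> -6 0
LT       -> 1
DUP      -> 1 1
PUSH -1  -> 1 1 -1
STORE 0  -> 1 1
OVER     -> 1 1 1
ROT      -> 1 1 1
OVER     -> 1 1 1 1
STORE 2  -> 1 1 1
MUL      -> 1 1
PUSH -1  -> 1 1 -1
SUB      -> 1 2
ADD      -> 3
STORE 1  -> (empty)
PUSH 43  -> 43
STORE 0  -> (empty)
PUSH -3  -> -3
PUSH 11  -> -3 11
ADD      -> 8
STORE 2  -> (empty)
PUSH -13 -> -13
STORE 1  -> (empty)
PUSH 75  -> 75
PUSH -5  -> 75 -5
LOAD 2   -> 75 -5 8
LT       -> 75 1

-13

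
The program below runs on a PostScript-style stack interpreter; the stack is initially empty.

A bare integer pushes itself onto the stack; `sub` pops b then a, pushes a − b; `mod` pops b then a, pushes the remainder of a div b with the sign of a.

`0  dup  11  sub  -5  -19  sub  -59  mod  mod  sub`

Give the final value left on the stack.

0   : 0
dup : 0 0
11  : 0 0 11
sub : 0 -11
-5  : 0 -11 -5
-19 : 0 -11 -5 -19
sub : 0 -11 14
-59 : 0 -11 14 -59
mod : 0 -11 14
mod : 0 -11
sub : 11

11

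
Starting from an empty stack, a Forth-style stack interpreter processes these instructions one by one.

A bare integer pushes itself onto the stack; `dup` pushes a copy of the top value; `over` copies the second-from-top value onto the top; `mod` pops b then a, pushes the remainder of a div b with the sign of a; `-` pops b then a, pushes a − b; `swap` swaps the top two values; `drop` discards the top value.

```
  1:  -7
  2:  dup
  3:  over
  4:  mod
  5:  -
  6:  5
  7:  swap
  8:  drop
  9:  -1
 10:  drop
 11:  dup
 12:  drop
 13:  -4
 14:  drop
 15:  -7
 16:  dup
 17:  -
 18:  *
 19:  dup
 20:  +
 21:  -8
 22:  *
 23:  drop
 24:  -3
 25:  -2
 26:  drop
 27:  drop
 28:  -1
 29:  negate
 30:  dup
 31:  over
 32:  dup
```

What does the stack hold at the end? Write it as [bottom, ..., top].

[1, 1, 1, 1]

-7      [-7]
dup     [-7, -7]
over    [-7, -7, -7]
mod     [-7, 0]
-       [-7]
5       [-7, 5]
swap    [5, -7]
drop    [5]
-1      [5, -1]
drop    [5]
dup     [5, 5]
drop    [5]
-4      [5, -4]
drop    [5]
-7      [5, -7]
dup     [5, -7, -7]
-       [5, 0]
*       [0]
dup     [0, 0]
+       [0]
-8      [0, -8]
*       [0]
drop    []
-3      [-3]
-2      [-3, -2]
drop    [-3]
drop    []
-1      [-1]
negate  [1]
dup     [1, 1]
over    [1, 1, 1]
dup     [1, 1, 1, 1]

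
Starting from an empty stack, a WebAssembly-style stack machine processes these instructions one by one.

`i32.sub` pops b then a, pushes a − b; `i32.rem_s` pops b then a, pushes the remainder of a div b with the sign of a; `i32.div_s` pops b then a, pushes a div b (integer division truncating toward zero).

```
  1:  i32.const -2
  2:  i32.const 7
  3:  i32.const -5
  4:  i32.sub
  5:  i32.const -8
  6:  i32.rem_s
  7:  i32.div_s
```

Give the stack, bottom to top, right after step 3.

i32.const -2 : -2
i32.const 7  : -2 7
i32.const -5 : -2 7 -5

[-2, 7, -5]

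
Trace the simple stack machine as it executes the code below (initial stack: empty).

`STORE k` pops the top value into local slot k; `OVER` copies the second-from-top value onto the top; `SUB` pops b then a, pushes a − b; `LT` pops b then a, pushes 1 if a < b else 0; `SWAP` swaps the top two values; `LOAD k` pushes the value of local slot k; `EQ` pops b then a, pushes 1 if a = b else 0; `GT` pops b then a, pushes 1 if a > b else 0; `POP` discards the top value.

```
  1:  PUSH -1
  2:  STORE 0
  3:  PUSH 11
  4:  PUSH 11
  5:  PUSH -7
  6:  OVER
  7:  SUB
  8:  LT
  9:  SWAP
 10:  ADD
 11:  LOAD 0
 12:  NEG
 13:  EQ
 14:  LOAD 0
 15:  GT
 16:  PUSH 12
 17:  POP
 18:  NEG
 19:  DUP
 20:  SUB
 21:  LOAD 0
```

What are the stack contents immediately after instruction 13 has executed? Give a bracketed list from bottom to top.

PUSH -1 → -1
STORE 0 → (empty)
PUSH 11 → 11
PUSH 11 → 11 11
PUSH -7 → 11 11 -7
OVER    → 11 11 -7 11
SUB     → 11 11 -18
LT      → 11 0
SWAP    → 0 11
ADD     → 11
LOAD 0  → 11 -1
NEG     → 11 1
EQ      → 0

[0]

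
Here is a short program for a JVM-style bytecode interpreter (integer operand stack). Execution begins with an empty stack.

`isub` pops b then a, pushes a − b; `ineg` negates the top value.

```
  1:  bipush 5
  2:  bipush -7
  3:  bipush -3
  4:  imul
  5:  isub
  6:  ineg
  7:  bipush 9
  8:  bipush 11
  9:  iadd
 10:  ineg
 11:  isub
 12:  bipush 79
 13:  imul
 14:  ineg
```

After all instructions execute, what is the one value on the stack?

bipush 5  → 5
bipush -7 → 5 -7
bipush -3 → 5 -7 -3
imul      → 5 21
isub      → -16
ineg      → 16
bipush 9  → 16 9
bipush 11 → 16 9 11
iadd      → 16 20
ineg      → 16 -20
isub      → 36
bipush 79 → 36 79
imul      → 2844
ineg      → -2844

-2844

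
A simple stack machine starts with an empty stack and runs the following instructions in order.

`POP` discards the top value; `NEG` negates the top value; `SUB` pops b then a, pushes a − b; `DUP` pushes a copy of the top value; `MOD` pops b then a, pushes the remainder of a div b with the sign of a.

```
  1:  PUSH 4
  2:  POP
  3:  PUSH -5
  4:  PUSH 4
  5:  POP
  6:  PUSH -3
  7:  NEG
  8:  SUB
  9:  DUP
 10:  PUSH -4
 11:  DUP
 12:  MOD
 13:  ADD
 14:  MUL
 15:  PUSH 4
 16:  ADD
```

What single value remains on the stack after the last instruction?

PUSH 4  : [4]
POP     : []
PUSH -5 : [-5]
PUSH 4  : [-5, 4]
POP     : [-5]
PUSH -3 : [-5, -3]
NEG     : [-5, 3]
SUB     : [-8]
DUP     : [-8, -8]
PUSH -4 : [-8, -8, -4]
DUP     : [-8, -8, -4, -4]
MOD     : [-8, -8, 0]
ADD     : [-8, -8]
MUL     : [64]
PUSH 4  : [64, 4]
ADD     : [68]

68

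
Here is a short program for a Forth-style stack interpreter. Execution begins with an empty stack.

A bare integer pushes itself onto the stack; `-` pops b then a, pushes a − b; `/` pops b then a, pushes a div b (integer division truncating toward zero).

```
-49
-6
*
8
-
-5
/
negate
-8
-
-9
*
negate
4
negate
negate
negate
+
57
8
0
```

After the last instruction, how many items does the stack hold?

4

-49    -> -49
-6     -> -49 -6
*      -> 294
8      -> 294 8
-      -> 286
-5     -> 286 -5
/      -> -57
negate -> 57
-8     -> 57 -8
-      -> 65
-9     -> 65 -9
*      -> -585
negate -> 585
4      -> 585 4
negate -> 585 -4
negate -> 585 4
negate -> 585 -4
+      -> 581
57     -> 581 57
8      -> 581 57 8
0      -> 581 57 8 0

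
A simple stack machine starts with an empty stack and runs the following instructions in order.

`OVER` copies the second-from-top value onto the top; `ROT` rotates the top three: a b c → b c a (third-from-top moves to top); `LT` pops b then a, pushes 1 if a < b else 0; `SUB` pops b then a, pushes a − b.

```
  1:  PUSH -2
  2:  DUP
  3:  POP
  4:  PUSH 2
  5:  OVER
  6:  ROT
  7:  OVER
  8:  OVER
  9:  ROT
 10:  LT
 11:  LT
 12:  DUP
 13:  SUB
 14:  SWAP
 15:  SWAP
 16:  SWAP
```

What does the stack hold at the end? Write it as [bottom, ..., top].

PUSH -2 : -2
DUP     : -2 -2
POP     : -2
PUSH 2  : -2 2
OVER    : -2 2 -2
ROT     : 2 -2 -2
OVER    : 2 -2 -2 -2
OVER    : 2 -2 -2 -2 -2
ROT     : 2 -2 -2 -2 -2
LT      : 2 -2 -2 0
LT      : 2 -2 1
DUP     : 2 -2 1 1
SUB     : 2 -2 0
SWAP    : 2 0 -2
SWAP    : 2 -2 0
SWAP    : 2 0 -2

[2, 0, -2]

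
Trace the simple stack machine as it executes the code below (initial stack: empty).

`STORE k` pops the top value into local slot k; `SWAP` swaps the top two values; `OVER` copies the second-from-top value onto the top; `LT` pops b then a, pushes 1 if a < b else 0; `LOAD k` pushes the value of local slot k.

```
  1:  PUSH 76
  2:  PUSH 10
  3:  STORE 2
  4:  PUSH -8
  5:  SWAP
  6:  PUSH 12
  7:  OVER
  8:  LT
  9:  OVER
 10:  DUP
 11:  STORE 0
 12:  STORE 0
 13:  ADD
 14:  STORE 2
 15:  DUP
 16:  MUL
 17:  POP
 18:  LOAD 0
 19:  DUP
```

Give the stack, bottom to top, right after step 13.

[-8, 77]

PUSH 76 -> [76]
PUSH 10 -> [76, 10]
STORE 2 -> [76]
PUSH -8 -> [76, -8]
SWAP    -> [-8, 76]
PUSH 12 -> [-8, 76, 12]
OVER    -> [-8, 76, 12, 76]
LT      -> [-8, 76, 1]
OVER    -> [-8, 76, 1, 76]
DUP     -> [-8, 76, 1, 76, 76]
STORE 0 -> [-8, 76, 1, 76]
STORE 0 -> [-8, 76, 1]
ADD     -> [-8, 77]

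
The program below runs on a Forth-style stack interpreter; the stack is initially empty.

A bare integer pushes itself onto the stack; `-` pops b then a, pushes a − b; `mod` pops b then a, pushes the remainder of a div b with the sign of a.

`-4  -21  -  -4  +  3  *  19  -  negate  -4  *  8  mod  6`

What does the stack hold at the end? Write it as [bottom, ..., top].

-4     → -4
-21    → -4 -21
-      → 17
-4     → 17 -4
+      → 13
3      → 13 3
*      → 39
19     → 39 19
-      → 20
negate → -20
-4     → -20 -4
*      → 80
8      → 80 8
mod    → 0
6      → 0 6

[0, 6]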